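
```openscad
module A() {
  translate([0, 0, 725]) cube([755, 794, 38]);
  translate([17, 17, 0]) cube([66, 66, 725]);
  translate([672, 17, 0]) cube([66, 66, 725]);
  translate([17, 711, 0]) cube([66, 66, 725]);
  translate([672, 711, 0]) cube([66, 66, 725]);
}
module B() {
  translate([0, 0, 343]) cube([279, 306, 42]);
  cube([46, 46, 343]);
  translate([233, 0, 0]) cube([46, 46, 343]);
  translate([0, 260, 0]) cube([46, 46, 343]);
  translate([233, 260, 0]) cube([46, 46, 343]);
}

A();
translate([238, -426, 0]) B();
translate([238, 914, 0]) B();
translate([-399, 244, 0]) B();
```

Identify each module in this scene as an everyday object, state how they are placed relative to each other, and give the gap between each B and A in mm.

A is a table. B is a stool. Three stools sit around the table at the −y, +y, −x sides. The gap between each stool and the table is 120 mm.

Each stool's nearest face is 120 mm from the table's bounding box.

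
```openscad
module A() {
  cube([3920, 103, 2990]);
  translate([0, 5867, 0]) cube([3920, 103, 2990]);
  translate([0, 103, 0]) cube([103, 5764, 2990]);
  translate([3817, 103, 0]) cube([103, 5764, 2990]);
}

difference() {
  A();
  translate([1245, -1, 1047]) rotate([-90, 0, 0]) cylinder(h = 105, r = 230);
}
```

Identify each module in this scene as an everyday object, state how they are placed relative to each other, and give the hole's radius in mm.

A is a house frame. The house frame has a circular hole through its front wall. The hole's radius is 230 mm.

The subtracted cylinder has r = 230 mm.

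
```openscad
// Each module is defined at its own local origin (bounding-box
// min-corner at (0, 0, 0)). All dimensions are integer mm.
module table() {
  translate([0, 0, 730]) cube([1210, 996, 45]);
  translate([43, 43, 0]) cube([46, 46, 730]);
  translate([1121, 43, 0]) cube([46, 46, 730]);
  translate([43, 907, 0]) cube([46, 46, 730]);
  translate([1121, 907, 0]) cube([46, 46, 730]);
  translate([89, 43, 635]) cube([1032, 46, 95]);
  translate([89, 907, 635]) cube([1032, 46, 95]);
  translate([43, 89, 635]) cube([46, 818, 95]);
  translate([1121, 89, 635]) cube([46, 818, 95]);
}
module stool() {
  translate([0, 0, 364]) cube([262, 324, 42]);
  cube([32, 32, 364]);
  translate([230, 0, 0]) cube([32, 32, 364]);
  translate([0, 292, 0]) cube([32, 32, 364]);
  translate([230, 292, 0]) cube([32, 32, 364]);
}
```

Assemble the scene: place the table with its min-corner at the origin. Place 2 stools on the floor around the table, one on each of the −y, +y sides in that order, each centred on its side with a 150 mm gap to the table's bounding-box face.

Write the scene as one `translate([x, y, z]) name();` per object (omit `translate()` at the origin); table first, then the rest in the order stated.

table();
translate([474, -474, 0]) stool();
translate([474, 1146, 0]) stool();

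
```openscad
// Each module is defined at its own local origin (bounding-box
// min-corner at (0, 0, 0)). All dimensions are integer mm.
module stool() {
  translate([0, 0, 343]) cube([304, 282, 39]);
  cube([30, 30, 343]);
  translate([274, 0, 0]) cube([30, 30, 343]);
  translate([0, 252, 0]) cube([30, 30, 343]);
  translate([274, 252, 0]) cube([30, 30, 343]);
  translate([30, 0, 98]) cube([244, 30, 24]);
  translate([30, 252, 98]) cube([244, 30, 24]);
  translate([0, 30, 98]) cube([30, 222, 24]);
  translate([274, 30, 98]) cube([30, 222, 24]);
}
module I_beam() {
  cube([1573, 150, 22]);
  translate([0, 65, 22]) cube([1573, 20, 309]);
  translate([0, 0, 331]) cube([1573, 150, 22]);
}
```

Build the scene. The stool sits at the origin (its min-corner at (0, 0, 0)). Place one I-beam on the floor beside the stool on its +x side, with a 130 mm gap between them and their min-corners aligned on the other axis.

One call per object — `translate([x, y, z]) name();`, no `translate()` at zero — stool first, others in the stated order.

stool();
translate([434, 0, 0]) I_beam();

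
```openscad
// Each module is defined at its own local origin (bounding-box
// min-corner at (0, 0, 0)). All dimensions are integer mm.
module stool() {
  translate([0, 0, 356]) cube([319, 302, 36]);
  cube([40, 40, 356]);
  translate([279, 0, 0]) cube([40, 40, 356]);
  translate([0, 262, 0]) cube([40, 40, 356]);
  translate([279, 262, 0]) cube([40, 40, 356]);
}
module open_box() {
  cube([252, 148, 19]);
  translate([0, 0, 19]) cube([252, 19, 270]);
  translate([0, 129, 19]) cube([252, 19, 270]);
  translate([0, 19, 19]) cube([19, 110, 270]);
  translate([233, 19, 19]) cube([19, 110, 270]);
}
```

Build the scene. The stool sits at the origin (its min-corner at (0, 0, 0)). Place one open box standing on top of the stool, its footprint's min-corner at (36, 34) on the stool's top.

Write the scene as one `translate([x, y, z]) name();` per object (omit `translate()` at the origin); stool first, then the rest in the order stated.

stool();
translate([36, 34, 392]) open_box();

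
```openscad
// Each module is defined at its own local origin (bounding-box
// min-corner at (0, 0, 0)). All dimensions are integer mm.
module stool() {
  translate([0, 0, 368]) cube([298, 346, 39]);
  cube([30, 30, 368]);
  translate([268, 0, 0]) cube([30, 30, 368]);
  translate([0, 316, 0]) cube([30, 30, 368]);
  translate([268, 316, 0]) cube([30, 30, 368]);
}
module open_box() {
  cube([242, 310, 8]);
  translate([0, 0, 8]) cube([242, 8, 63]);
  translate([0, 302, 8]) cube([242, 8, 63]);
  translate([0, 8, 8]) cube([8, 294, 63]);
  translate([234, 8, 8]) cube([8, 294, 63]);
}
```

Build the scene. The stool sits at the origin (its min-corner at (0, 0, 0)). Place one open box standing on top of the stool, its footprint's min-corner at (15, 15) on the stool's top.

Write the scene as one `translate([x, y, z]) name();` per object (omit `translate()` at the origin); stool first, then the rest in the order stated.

stool();
translate([15, 15, 407]) open_box();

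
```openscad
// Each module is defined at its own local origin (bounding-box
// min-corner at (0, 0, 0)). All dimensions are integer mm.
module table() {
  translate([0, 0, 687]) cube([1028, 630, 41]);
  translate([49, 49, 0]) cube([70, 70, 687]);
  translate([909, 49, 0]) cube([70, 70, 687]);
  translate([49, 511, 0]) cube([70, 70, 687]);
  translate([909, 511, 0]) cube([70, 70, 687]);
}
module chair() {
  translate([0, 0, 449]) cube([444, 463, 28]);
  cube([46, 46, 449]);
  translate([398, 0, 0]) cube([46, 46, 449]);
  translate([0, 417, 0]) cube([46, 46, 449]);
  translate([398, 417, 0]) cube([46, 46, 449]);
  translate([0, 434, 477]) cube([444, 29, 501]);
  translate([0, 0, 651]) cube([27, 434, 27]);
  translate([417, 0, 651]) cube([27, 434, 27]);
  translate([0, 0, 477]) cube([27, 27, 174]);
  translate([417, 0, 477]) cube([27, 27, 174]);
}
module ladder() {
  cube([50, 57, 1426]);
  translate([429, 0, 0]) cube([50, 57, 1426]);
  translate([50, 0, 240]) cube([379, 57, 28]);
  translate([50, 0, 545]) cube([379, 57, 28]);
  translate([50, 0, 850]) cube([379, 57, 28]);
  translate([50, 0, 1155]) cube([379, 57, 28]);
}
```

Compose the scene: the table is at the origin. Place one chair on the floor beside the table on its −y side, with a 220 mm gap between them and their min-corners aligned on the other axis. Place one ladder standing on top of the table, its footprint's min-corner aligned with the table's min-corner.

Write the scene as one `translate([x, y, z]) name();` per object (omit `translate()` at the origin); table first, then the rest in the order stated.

table();
translate([0, -683, 0]) chair();
translate([0, 0, 728]) ladder();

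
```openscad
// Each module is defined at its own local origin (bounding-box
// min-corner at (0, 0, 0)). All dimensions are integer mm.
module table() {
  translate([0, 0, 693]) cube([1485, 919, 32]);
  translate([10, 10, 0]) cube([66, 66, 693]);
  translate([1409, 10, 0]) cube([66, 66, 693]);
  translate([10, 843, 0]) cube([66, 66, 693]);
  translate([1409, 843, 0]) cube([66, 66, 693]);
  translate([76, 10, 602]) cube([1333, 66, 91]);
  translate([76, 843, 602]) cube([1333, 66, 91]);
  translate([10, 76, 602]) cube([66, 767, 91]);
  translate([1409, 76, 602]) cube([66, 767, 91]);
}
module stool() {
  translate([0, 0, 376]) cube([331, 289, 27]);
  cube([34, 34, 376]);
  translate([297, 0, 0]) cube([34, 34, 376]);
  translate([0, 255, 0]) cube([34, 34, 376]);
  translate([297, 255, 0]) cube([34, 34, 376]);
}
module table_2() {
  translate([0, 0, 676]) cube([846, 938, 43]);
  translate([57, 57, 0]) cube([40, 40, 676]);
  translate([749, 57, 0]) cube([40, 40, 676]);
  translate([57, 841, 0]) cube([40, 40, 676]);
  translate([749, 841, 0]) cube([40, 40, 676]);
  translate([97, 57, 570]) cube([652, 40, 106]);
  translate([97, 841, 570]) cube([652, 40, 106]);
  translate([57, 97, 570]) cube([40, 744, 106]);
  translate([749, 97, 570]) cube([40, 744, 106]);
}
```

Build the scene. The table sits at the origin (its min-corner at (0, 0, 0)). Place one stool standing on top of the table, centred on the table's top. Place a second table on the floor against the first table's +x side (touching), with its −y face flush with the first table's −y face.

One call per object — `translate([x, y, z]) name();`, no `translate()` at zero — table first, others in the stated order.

table();
translate([577, 315, 725]) stool();
translate([1485, 0, 0]) table_2();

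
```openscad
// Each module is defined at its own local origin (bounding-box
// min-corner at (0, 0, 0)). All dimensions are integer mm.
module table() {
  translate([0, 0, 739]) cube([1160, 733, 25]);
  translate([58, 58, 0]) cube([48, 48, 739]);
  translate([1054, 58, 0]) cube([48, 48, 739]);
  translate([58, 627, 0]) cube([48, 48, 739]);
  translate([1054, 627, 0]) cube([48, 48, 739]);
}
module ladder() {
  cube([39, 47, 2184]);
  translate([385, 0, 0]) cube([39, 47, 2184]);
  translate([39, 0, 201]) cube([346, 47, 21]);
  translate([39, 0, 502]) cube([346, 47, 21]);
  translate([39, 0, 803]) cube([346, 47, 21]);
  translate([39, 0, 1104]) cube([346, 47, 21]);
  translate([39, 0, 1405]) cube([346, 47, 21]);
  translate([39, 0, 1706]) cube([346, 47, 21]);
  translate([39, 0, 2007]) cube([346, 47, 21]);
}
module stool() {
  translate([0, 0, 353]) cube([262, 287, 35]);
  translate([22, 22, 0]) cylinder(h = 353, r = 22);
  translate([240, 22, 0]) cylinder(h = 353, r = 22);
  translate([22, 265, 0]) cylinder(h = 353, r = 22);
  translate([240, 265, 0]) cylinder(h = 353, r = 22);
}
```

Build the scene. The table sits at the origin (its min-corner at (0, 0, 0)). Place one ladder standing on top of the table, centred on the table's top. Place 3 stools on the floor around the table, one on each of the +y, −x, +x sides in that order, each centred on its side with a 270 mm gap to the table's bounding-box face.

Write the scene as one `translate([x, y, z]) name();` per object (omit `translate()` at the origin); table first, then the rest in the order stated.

table();
translate([368, 343, 764]) ladder();
translate([449, 1003, 0]) stool();
translate([-532, 223, 0]) stool();
translate([1430, 223, 0]) stool();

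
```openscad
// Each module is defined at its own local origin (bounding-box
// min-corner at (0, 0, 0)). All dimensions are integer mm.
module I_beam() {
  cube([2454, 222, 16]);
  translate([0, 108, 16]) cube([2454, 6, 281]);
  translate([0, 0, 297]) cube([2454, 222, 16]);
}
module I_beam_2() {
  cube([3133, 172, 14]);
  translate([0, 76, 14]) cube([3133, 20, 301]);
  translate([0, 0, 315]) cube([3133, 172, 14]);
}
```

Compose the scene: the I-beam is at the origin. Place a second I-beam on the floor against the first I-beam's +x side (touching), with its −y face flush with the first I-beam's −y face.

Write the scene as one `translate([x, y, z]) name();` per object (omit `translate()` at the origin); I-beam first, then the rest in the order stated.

I_beam();
translate([2454, 0, 0]) I_beam_2();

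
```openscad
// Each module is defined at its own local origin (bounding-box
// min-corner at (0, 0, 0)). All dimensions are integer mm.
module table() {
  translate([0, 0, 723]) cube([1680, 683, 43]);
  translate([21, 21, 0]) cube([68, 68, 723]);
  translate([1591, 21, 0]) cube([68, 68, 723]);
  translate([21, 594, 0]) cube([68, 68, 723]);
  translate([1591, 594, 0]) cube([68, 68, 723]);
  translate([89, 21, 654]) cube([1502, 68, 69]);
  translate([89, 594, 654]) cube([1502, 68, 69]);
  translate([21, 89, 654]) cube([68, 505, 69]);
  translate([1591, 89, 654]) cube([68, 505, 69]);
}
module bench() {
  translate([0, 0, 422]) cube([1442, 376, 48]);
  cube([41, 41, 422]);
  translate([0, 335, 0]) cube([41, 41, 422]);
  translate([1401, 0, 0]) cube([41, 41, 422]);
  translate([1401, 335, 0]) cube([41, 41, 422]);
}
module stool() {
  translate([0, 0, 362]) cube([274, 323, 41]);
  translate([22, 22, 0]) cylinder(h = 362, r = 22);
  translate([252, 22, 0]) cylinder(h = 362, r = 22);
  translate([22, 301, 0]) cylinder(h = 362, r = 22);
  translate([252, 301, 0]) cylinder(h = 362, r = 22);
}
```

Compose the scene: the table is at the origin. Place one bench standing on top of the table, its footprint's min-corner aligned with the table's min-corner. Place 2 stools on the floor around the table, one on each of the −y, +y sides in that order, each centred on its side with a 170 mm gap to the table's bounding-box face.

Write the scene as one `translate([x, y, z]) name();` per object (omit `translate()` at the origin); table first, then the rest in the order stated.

table();
translate([0, 0, 766]) bench();
translate([703, -493, 0]) stool();
translate([703, 853, 0]) stool();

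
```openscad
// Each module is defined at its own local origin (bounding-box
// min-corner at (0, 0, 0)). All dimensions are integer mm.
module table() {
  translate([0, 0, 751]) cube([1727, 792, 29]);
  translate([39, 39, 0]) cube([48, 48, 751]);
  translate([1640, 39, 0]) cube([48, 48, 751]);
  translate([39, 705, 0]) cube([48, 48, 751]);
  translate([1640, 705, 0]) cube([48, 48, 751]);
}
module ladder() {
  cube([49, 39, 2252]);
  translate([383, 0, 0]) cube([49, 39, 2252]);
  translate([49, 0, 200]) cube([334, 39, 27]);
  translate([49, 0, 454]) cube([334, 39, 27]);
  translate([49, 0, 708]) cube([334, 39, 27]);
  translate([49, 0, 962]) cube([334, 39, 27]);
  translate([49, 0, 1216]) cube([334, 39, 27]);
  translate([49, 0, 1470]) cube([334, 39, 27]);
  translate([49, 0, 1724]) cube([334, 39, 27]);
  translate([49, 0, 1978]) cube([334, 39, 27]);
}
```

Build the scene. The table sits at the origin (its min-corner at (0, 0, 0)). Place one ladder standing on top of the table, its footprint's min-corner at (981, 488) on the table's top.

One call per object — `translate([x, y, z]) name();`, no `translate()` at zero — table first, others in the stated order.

table();
translate([981, 488, 780]) ladder();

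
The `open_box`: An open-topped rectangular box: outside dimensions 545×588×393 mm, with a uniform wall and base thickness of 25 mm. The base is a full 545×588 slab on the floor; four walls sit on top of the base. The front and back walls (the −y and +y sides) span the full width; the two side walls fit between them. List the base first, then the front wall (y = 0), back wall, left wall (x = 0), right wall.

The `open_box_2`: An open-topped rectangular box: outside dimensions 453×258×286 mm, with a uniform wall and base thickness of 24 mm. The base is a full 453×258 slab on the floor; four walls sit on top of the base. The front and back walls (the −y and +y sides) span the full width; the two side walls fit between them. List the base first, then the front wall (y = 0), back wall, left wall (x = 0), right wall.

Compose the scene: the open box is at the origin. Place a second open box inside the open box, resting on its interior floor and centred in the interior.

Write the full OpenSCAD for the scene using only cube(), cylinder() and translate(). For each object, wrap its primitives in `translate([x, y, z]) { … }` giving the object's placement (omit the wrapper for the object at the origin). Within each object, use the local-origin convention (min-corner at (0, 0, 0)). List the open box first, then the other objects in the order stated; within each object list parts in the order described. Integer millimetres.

cube([545, 588, 25]);
translate([0, 0, 25]) cube([545, 25, 368]);
translate([0, 563, 25]) cube([545, 25, 368]);
translate([0, 25, 25]) cube([25, 538, 368]);
translate([520, 25, 25]) cube([25, 538, 368]);
translate([46, 165, 25]) {
  cube([453, 258, 24]);
  translate([0, 0, 24]) cube([453, 24, 262]);
  translate([0, 234, 24]) cube([453, 24, 262]);
  translate([0, 24, 24]) cube([24, 210, 262]);
  translate([429, 24, 24]) cube([24, 210, 262]);
}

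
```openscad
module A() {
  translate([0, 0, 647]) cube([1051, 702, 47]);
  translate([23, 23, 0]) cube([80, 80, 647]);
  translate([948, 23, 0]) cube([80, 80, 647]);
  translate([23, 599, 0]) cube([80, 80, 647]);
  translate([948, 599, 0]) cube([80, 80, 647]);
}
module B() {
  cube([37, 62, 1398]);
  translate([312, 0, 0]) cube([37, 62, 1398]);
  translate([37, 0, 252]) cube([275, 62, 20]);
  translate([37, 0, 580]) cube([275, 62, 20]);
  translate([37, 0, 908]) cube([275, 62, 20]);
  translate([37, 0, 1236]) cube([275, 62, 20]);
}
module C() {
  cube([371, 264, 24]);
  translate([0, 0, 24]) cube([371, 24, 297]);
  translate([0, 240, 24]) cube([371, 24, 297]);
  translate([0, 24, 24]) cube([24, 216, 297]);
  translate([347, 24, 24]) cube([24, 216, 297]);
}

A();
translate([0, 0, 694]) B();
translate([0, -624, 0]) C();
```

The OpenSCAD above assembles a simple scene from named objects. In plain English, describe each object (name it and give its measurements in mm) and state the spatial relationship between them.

A is a table with a 1051×702 mm rectangular top, 47 mm thick, top surface at z = 694 mm, supported by four 80×80 mm square legs, each inset 23 mm from the nearest pair of top edges, running from the floor.

B is a straight ladder. Two 37×62 mm vertical rails, 1398 mm tall, stand 349 mm apart (outside-to-outside) with their front faces coplanar on the −y side. 4 rungs, each 62 mm deep and 20 mm tall, span between the inner faces of the rails, front faces flush with the rails. The lowest rung's underside is at z = 252 mm and rungs are spaced 328 mm apart (underside to underside).

C is an open storage box with external size 371×264×321 mm and wall thickness 24 mm (the base is also 24 mm thick). The base covers the whole footprint; the four walls stand on the base, with the y-facing walls full-width and the x-facing walls fitting between their inner faces.

The ladder is on top of the table. The open box is on the floor beside the table on its −y side.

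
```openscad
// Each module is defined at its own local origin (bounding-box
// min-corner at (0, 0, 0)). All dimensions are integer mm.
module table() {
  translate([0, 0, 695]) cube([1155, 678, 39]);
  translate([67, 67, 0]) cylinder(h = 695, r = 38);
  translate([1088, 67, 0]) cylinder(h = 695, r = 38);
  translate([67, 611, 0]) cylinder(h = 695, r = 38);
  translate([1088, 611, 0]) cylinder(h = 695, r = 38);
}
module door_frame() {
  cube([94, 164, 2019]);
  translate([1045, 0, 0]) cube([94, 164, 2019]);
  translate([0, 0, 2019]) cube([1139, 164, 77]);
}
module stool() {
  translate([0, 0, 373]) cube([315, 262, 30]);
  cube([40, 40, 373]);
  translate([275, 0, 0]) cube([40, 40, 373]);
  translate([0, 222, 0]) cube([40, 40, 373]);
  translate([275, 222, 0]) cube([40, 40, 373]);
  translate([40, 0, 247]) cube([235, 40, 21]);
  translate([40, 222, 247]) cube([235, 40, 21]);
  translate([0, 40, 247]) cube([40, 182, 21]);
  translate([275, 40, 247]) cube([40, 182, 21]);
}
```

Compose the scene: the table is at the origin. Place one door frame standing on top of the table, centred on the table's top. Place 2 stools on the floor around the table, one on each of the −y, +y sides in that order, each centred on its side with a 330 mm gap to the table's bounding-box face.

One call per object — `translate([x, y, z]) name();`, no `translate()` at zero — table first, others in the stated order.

table();
translate([8, 257, 734]) door_frame();
translate([420, -592, 0]) stool();
translate([420, 1008, 0]) stool();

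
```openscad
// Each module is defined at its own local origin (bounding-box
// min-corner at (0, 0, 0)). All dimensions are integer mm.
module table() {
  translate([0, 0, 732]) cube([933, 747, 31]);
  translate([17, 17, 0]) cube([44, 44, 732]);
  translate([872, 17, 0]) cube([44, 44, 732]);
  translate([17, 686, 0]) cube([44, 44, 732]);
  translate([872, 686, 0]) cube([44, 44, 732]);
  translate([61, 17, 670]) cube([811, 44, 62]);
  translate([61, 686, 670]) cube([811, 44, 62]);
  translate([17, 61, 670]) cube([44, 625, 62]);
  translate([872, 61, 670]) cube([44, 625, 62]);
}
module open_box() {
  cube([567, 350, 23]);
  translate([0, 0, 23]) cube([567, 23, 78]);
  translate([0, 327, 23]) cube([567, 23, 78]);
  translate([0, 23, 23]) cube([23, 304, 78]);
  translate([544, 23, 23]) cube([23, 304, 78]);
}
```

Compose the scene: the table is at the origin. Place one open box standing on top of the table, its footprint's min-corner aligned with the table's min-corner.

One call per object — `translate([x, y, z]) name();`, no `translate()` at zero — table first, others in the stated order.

table();
translate([0, 0, 763]) open_box();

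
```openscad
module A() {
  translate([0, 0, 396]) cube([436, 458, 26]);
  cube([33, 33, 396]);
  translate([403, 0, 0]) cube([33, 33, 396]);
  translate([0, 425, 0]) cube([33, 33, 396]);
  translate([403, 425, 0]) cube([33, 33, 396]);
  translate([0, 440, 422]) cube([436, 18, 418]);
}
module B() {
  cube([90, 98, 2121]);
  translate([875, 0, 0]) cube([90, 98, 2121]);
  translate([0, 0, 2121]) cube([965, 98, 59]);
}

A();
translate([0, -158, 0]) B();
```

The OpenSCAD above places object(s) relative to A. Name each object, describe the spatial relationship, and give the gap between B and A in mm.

The door frame's nearest face is 60 mm from the chair's −y face.

A is a chair. B is a door frame. The door frame is on the floor beside the chair on its −y side. The gap between the door frame and the chair is 60 mm.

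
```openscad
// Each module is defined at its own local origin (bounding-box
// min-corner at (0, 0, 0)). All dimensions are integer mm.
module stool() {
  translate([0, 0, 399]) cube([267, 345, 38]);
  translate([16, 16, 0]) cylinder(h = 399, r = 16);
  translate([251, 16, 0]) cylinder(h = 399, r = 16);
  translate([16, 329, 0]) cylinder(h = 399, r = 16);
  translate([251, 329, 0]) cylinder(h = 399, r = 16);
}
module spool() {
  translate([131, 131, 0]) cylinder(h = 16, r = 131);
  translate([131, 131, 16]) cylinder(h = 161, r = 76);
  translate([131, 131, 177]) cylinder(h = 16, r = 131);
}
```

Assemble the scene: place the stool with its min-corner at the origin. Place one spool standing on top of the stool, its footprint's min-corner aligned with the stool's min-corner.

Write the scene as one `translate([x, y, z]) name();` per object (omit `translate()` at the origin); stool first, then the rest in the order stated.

stool();
translate([0, 0, 437]) spool();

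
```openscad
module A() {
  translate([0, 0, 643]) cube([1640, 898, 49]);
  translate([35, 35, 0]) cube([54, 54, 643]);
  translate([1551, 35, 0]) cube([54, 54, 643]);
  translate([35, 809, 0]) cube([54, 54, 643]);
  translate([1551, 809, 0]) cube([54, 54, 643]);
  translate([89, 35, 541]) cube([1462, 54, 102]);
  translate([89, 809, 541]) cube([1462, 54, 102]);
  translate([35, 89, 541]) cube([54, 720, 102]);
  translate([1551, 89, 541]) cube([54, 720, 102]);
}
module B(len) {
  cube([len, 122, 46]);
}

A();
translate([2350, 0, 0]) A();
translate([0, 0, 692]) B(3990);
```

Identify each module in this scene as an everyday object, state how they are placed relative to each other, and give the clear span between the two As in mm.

A is a table. B is a beam. A beam spans the tops of two tables. The clear span between the two tables is 710 mm.

Second table starts at x = 2350; first ends at x = 1640; clear span = 2350 − 1640 = 710 mm.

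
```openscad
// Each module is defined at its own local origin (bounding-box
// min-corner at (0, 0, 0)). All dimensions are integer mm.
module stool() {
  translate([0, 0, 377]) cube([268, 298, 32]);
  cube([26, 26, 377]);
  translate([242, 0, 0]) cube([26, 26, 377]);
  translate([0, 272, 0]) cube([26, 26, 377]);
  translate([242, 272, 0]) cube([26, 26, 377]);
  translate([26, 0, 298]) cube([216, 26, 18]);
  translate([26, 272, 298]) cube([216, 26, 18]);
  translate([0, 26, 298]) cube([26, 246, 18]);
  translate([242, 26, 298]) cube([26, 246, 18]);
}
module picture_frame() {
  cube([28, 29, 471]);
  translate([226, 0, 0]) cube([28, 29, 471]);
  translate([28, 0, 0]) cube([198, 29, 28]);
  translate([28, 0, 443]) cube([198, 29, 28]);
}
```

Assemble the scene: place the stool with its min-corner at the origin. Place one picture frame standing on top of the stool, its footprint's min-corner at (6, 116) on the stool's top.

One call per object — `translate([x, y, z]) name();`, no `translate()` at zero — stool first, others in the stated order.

stool();
translate([6, 116, 409]) picture_frame();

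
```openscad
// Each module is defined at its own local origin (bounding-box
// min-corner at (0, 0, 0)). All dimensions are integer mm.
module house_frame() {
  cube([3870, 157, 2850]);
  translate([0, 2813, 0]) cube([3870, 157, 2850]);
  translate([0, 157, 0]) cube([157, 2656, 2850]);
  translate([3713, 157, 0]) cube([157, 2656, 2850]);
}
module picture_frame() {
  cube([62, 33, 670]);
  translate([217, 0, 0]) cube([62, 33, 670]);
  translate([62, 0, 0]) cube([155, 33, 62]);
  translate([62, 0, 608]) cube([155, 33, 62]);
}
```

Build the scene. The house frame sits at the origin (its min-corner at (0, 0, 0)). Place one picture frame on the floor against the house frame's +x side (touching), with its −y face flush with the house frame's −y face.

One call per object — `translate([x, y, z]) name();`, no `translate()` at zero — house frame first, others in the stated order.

house_frame();
translate([3870, 0, 0]) picture_frame();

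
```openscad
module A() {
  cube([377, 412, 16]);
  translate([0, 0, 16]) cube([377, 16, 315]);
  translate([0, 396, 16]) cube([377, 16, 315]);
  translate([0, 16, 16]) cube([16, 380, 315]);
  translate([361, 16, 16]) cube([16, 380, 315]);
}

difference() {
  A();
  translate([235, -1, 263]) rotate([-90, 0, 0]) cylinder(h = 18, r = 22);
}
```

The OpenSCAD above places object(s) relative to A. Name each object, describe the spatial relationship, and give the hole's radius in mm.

The subtracted cylinder has r = 22 mm.

A is an open box. The open box has a circular hole through its front wall. The hole's radius is 22 mm.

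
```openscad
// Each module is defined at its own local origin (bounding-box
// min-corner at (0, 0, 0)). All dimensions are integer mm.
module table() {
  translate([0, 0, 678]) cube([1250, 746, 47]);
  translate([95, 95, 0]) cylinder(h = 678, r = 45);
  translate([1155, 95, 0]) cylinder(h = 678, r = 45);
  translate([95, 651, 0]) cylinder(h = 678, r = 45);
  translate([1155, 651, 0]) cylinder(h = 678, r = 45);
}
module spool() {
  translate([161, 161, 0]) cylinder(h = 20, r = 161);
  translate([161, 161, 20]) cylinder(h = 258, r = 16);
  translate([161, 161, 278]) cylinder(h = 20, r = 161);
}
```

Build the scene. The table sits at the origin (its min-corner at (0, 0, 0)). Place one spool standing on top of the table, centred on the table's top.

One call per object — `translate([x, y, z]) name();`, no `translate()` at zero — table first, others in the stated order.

table();
translate([464, 212, 725]) spool();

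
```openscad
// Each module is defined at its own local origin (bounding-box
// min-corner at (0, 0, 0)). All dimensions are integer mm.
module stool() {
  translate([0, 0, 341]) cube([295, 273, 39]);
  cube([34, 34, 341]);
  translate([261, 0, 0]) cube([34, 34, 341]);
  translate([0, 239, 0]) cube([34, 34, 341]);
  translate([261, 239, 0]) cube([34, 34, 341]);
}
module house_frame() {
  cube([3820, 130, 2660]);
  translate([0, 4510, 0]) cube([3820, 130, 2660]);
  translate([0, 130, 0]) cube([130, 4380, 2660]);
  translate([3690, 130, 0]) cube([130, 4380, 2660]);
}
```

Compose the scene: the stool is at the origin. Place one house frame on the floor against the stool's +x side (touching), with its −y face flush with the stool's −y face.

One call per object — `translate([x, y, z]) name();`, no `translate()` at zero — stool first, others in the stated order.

stool();
translate([295, 0, 0]) house_frame();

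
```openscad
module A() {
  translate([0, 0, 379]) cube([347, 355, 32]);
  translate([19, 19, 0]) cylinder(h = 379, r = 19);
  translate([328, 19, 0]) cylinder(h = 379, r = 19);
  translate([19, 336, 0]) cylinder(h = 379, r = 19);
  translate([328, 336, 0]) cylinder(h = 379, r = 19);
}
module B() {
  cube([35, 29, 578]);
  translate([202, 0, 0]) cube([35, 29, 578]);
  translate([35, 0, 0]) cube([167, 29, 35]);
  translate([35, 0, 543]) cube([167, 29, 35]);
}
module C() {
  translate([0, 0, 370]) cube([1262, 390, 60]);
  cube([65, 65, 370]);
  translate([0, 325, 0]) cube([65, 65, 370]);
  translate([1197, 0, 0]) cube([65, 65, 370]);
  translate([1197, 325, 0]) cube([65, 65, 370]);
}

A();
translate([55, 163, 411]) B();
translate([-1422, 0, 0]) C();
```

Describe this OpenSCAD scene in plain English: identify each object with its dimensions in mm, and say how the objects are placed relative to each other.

A is a four-legged stool. The seat is 347×355 mm, 32 mm thick, top at z = 411 mm. It stands on four round legs, each 38 mm in diameter, from z = 0 to the seat underside, each leg's axis is inset half a diameter from the nearest pair of seat edges (so the leg's bounding box is flush with the corner).

B is a rectangular picture frame lying in the x–z plane (depth along y). The opening is 167 mm wide (x) by 508 mm tall (z), surrounded by a border 35 mm wide on all four sides. The frame is 29 mm deep and is made of two full-height vertical stiles with two horizontal rails fitted between them.

C is a bench: a 1262×390 mm seat slab, 60 mm thick, top at z = 430 mm, on four 65×65 mm square legs flush with the seat corners and standing on z = 0.

The picture frame is on top of the stool, centred. The bench is on the floor beside the stool on its −x side.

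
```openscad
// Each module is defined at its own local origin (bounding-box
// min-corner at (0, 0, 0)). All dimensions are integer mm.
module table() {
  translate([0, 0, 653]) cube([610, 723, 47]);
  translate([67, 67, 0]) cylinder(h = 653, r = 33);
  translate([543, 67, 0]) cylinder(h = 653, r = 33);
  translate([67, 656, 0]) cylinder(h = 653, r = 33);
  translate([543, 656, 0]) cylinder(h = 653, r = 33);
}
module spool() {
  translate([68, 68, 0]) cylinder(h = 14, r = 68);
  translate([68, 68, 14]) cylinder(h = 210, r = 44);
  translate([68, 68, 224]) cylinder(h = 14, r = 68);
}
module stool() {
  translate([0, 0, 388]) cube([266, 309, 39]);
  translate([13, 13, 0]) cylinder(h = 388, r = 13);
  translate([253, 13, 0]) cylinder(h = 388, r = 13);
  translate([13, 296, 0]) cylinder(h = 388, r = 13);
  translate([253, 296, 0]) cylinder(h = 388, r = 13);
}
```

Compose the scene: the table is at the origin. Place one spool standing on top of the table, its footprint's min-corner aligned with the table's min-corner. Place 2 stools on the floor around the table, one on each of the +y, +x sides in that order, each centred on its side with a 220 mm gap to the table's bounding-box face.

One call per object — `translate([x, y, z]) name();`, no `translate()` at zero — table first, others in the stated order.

table();
translate([0, 0, 700]) spool();
translate([172, 943, 0]) stool();
translate([830, 207, 0]) stool();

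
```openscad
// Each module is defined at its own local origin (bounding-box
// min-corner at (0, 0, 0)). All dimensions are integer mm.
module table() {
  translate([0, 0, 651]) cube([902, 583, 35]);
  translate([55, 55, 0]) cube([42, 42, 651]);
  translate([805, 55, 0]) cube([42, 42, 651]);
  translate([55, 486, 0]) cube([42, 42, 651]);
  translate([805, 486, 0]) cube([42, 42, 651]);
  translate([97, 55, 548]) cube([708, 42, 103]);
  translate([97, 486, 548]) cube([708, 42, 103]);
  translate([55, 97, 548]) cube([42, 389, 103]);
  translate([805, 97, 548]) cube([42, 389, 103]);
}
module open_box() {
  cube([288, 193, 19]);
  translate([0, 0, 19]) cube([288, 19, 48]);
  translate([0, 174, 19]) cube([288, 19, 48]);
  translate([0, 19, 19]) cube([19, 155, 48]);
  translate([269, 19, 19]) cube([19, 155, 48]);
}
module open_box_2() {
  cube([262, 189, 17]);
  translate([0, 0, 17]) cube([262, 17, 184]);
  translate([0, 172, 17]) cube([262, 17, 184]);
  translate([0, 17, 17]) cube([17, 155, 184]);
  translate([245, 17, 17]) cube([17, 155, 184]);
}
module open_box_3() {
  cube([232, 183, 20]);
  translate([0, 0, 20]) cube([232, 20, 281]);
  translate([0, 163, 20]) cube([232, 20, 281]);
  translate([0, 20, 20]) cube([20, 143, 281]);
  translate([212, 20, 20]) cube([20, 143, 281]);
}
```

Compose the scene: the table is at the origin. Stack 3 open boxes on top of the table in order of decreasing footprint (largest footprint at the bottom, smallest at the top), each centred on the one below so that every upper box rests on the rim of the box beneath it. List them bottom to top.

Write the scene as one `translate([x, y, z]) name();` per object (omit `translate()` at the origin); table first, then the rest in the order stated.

table();
translate([307, 195, 686]) open_box();
translate([320, 197, 753]) open_box_2();
translate([335, 200, 954]) open_box_3();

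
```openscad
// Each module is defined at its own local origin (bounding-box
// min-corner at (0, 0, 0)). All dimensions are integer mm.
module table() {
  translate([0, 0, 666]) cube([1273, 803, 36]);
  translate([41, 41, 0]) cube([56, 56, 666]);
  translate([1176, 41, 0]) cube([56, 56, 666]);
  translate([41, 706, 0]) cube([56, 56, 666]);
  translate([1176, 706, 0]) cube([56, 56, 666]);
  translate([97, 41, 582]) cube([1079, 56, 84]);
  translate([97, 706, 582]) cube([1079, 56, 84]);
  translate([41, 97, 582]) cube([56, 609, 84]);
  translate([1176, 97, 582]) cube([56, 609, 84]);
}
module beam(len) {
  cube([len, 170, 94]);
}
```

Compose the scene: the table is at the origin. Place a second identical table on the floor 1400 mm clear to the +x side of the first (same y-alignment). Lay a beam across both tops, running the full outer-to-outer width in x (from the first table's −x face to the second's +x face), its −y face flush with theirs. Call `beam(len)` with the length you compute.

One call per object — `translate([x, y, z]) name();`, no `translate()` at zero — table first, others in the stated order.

table();
translate([2673, 0, 0]) table();
translate([0, 0, 702]) beam(3946);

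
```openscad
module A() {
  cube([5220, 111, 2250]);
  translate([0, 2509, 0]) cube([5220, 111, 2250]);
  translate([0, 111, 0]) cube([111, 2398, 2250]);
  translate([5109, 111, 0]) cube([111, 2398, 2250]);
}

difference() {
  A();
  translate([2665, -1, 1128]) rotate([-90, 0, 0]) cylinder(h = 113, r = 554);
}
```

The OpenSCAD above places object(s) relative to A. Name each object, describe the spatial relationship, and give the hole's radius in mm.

A is a house frame. The house frame has a circular hole through its front wall. The hole's radius is 554 mm.

The subtracted cylinder has r = 554 mm.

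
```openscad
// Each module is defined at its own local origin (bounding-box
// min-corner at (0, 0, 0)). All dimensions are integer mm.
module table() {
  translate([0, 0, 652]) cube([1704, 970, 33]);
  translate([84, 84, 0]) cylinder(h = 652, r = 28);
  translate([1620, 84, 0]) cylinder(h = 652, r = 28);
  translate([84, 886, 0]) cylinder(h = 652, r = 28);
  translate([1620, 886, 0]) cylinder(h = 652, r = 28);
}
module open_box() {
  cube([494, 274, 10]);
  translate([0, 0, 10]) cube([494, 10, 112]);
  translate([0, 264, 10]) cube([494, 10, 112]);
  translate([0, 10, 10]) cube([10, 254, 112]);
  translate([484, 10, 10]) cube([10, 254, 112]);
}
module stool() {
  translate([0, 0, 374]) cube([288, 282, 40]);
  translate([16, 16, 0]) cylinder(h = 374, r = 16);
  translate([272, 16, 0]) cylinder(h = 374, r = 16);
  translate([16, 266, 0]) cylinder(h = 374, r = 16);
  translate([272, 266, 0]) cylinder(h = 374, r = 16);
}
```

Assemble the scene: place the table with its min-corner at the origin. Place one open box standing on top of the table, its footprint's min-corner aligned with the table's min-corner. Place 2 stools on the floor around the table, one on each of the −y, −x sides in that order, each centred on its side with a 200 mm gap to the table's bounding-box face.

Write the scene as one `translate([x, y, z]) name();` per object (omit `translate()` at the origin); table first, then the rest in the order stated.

table();
translate([0, 0, 685]) open_box();
translate([708, -482, 0]) stool();
translate([-488, 344, 0]) stool();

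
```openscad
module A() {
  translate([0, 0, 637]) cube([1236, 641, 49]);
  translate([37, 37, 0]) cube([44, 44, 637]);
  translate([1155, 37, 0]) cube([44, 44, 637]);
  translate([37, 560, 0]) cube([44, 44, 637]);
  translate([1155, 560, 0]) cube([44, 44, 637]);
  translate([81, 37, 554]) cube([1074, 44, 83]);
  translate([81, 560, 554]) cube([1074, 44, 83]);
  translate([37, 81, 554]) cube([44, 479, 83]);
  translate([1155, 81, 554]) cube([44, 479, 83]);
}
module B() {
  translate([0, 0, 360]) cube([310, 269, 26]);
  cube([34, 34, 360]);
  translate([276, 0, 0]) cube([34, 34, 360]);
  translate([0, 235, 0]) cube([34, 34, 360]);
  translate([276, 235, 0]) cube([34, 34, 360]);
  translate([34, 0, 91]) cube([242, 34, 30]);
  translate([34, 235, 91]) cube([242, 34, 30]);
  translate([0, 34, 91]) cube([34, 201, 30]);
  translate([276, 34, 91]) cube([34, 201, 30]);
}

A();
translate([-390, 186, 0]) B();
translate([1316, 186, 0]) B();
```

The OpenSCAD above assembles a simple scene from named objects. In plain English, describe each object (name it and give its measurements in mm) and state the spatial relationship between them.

A is a table with a 1236×641 mm rectangular top, 49 mm thick, top surface at z = 686 mm, supported by four 44×44 mm square legs, each inset 37 mm from the nearest pair of top edges, running from the floor. Four apron rails, 44 mm thick and 83 mm tall, run between adjacent legs with their top edges flush with the underside of the top and their outer faces flush with the legs' outer faces.

B is a simple wooden stool: a rectangular seat 310 mm (x) by 269 mm (y), 26 mm thick, top face at z = 386 mm, on four square legs, each 34×34 mm in cross-section. The legs rest on z = 0, each flush with a corner of the seat. Four stretchers, 34 mm wide and 30 mm tall, connect adjacent legs with their undersides at z = 91 mm, each running between the inner faces of the legs it joins and aligned with the legs' outer faces on the other axis.

Two stools sit around the table at the −x, +x sides.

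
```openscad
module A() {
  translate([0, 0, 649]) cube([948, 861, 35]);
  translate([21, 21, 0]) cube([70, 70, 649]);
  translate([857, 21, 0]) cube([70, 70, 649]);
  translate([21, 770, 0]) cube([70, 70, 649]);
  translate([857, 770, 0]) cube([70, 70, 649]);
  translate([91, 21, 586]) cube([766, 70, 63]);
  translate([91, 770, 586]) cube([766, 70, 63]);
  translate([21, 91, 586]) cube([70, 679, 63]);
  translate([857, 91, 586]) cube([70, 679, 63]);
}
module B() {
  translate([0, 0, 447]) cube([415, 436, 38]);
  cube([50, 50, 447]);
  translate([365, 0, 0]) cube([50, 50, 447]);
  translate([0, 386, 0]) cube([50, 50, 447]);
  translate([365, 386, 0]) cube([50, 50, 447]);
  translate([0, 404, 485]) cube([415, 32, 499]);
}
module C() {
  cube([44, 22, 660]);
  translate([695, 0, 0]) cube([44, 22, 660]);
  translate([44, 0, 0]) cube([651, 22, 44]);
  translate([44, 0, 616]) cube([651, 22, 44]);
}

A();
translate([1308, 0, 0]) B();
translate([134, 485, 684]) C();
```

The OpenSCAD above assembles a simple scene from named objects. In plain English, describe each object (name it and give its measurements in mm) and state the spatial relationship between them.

A is a rectangular dining table. The top is 948×861×35 mm with its upper surface at z = 684 mm. It stands on four 70×70 mm square legs, each inset 21 mm from the nearest pair of top edges, running from the floor to the underside of the top. Four apron rails, 70 mm thick and 63 mm tall, run between adjacent legs with their top edges flush with the underside of the top and their outer faces flush with the legs' outer faces.

B is a chair. The seat is a 415×436×38 mm slab with its top at z = 485 mm, on four 50×50 mm corner legs (flush with the seat edges, standing on z = 0). A flat backrest 32 mm thick, 499 mm tall, spans the full seat width and rises from the seat top along its +y edge, rear face flush with the rear of the seat.

C is a picture frame with a 651×572 mm rectangular opening (x by z) and a uniform 44 mm border on every side. Frame depth is 22 mm along y. It is built from two vertical stiles running the full outside height and two horizontal rails spanning the gap between the stiles.

The chair is on the floor beside the table on its +x side. The picture frame is on top of the table.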